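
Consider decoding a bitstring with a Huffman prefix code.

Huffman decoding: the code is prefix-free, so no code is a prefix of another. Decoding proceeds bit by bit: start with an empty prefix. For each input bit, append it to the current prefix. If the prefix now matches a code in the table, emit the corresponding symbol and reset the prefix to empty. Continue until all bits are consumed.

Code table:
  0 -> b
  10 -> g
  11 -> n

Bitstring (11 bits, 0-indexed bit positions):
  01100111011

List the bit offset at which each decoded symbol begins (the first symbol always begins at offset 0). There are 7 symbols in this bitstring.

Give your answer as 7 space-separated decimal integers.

Bit 0: prefix='0' -> emit 'b', reset
Bit 1: prefix='1' (no match yet)
Bit 2: prefix='11' -> emit 'n', reset
Bit 3: prefix='0' -> emit 'b', reset
Bit 4: prefix='0' -> emit 'b', reset
Bit 5: prefix='1' (no match yet)
Bit 6: prefix='11' -> emit 'n', reset
Bit 7: prefix='1' (no match yet)
Bit 8: prefix='10' -> emit 'g', reset
Bit 9: prefix='1' (no match yet)
Bit 10: prefix='11' -> emit 'n', reset

Answer: 0 1 3 4 5 7 9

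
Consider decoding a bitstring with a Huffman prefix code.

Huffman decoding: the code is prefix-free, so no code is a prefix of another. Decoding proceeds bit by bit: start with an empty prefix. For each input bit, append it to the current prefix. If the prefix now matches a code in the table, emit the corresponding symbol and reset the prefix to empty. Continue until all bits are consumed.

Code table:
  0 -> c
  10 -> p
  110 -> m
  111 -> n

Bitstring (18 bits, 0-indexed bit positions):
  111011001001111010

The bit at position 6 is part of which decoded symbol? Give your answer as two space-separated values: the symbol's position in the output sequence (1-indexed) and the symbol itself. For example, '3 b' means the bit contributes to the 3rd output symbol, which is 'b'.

Answer: 3 m

Derivation:
Bit 0: prefix='1' (no match yet)
Bit 1: prefix='11' (no match yet)
Bit 2: prefix='111' -> emit 'n', reset
Bit 3: prefix='0' -> emit 'c', reset
Bit 4: prefix='1' (no match yet)
Bit 5: prefix='11' (no match yet)
Bit 6: prefix='110' -> emit 'm', reset
Bit 7: prefix='0' -> emit 'c', reset
Bit 8: prefix='1' (no match yet)
Bit 9: prefix='10' -> emit 'p', reset
Bit 10: prefix='0' -> emit 'c', reset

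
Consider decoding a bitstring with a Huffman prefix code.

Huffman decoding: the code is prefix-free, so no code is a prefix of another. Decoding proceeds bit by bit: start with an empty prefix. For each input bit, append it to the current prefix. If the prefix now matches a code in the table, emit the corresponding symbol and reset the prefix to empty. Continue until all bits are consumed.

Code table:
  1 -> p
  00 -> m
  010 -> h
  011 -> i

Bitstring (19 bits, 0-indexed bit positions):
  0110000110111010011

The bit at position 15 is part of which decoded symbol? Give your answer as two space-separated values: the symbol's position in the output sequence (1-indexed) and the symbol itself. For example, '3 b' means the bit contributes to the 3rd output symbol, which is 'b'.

Bit 0: prefix='0' (no match yet)
Bit 1: prefix='01' (no match yet)
Bit 2: prefix='011' -> emit 'i', reset
Bit 3: prefix='0' (no match yet)
Bit 4: prefix='00' -> emit 'm', reset
Bit 5: prefix='0' (no match yet)
Bit 6: prefix='00' -> emit 'm', reset
Bit 7: prefix='1' -> emit 'p', reset
Bit 8: prefix='1' -> emit 'p', reset
Bit 9: prefix='0' (no match yet)
Bit 10: prefix='01' (no match yet)
Bit 11: prefix='011' -> emit 'i', reset
Bit 12: prefix='1' -> emit 'p', reset
Bit 13: prefix='0' (no match yet)
Bit 14: prefix='01' (no match yet)
Bit 15: prefix='010' -> emit 'h', reset
Bit 16: prefix='0' (no match yet)
Bit 17: prefix='01' (no match yet)
Bit 18: prefix='011' -> emit 'i', reset

Answer: 8 h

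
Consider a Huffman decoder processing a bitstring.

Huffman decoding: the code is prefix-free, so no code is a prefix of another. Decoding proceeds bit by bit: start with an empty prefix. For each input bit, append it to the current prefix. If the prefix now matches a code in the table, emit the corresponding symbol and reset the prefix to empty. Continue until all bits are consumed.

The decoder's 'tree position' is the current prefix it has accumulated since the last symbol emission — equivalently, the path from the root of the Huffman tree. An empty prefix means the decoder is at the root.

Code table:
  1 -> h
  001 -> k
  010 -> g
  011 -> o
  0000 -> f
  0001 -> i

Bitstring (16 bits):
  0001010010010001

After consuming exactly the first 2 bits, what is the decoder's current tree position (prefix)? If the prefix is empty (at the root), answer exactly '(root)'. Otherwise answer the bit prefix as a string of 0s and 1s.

Bit 0: prefix='0' (no match yet)
Bit 1: prefix='00' (no match yet)

Answer: 00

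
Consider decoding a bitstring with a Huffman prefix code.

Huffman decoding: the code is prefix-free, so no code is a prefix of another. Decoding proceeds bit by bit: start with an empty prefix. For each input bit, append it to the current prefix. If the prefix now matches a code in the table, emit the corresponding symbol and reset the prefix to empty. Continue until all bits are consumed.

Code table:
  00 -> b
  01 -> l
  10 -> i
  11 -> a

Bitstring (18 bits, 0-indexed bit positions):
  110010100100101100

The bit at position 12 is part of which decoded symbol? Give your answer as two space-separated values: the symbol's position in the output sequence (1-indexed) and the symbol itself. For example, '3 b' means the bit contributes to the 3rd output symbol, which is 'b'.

Bit 0: prefix='1' (no match yet)
Bit 1: prefix='11' -> emit 'a', reset
Bit 2: prefix='0' (no match yet)
Bit 3: prefix='00' -> emit 'b', reset
Bit 4: prefix='1' (no match yet)
Bit 5: prefix='10' -> emit 'i', reset
Bit 6: prefix='1' (no match yet)
Bit 7: prefix='10' -> emit 'i', reset
Bit 8: prefix='0' (no match yet)
Bit 9: prefix='01' -> emit 'l', reset
Bit 10: prefix='0' (no match yet)
Bit 11: prefix='00' -> emit 'b', reset
Bit 12: prefix='1' (no match yet)
Bit 13: prefix='10' -> emit 'i', reset
Bit 14: prefix='1' (no match yet)
Bit 15: prefix='11' -> emit 'a', reset
Bit 16: prefix='0' (no match yet)

Answer: 7 i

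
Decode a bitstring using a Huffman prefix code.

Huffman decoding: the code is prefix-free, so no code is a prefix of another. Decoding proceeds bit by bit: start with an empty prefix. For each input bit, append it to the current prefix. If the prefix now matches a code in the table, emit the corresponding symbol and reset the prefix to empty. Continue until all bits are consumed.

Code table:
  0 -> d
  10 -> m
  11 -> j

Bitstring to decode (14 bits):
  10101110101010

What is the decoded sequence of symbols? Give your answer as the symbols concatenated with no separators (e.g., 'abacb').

Bit 0: prefix='1' (no match yet)
Bit 1: prefix='10' -> emit 'm', reset
Bit 2: prefix='1' (no match yet)
Bit 3: prefix='10' -> emit 'm', reset
Bit 4: prefix='1' (no match yet)
Bit 5: prefix='11' -> emit 'j', reset
Bit 6: prefix='1' (no match yet)
Bit 7: prefix='10' -> emit 'm', reset
Bit 8: prefix='1' (no match yet)
Bit 9: prefix='10' -> emit 'm', reset
Bit 10: prefix='1' (no match yet)
Bit 11: prefix='10' -> emit 'm', reset
Bit 12: prefix='1' (no match yet)
Bit 13: prefix='10' -> emit 'm', reset

Answer: mmjmmmm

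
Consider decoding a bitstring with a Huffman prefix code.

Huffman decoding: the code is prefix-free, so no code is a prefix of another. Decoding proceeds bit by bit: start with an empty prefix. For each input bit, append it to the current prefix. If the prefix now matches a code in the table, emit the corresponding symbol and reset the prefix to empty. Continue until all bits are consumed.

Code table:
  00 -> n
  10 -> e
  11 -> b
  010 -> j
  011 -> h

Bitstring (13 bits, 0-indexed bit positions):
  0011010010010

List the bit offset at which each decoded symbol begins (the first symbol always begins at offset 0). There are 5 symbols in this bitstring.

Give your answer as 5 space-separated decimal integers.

Bit 0: prefix='0' (no match yet)
Bit 1: prefix='00' -> emit 'n', reset
Bit 2: prefix='1' (no match yet)
Bit 3: prefix='11' -> emit 'b', reset
Bit 4: prefix='0' (no match yet)
Bit 5: prefix='01' (no match yet)
Bit 6: prefix='010' -> emit 'j', reset
Bit 7: prefix='0' (no match yet)
Bit 8: prefix='01' (no match yet)
Bit 9: prefix='010' -> emit 'j', reset
Bit 10: prefix='0' (no match yet)
Bit 11: prefix='01' (no match yet)
Bit 12: prefix='010' -> emit 'j', reset

Answer: 0 2 4 7 10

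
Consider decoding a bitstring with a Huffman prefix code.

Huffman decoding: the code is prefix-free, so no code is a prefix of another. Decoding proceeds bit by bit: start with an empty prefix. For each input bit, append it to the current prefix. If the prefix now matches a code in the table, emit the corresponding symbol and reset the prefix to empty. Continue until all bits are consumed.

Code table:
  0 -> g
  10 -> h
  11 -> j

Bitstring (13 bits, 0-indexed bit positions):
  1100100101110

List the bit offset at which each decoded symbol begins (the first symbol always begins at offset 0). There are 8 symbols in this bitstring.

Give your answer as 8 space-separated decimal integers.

Answer: 0 2 3 4 6 7 9 11

Derivation:
Bit 0: prefix='1' (no match yet)
Bit 1: prefix='11' -> emit 'j', reset
Bit 2: prefix='0' -> emit 'g', reset
Bit 3: prefix='0' -> emit 'g', reset
Bit 4: prefix='1' (no match yet)
Bit 5: prefix='10' -> emit 'h', reset
Bit 6: prefix='0' -> emit 'g', reset
Bit 7: prefix='1' (no match yet)
Bit 8: prefix='10' -> emit 'h', reset
Bit 9: prefix='1' (no match yet)
Bit 10: prefix='11' -> emit 'j', reset
Bit 11: prefix='1' (no match yet)
Bit 12: prefix='10' -> emit 'h', reset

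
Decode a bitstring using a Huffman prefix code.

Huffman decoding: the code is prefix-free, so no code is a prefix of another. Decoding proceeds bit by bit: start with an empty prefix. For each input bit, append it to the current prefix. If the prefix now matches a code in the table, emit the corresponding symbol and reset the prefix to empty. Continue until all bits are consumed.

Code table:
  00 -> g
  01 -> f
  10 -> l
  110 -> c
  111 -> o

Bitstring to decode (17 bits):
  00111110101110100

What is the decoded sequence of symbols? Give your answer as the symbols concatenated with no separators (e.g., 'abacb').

Bit 0: prefix='0' (no match yet)
Bit 1: prefix='00' -> emit 'g', reset
Bit 2: prefix='1' (no match yet)
Bit 3: prefix='11' (no match yet)
Bit 4: prefix='111' -> emit 'o', reset
Bit 5: prefix='1' (no match yet)
Bit 6: prefix='11' (no match yet)
Bit 7: prefix='110' -> emit 'c', reset
Bit 8: prefix='1' (no match yet)
Bit 9: prefix='10' -> emit 'l', reset
Bit 10: prefix='1' (no match yet)
Bit 11: prefix='11' (no match yet)
Bit 12: prefix='111' -> emit 'o', reset
Bit 13: prefix='0' (no match yet)
Bit 14: prefix='01' -> emit 'f', reset
Bit 15: prefix='0' (no match yet)
Bit 16: prefix='00' -> emit 'g', reset

Answer: goclofg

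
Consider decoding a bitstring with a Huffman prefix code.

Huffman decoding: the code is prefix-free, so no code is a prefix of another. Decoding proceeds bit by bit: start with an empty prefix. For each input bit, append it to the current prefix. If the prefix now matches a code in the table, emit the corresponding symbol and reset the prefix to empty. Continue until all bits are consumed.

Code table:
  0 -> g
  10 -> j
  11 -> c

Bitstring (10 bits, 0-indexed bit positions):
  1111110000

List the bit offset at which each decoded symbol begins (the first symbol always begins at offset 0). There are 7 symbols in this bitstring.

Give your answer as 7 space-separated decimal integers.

Answer: 0 2 4 6 7 8 9

Derivation:
Bit 0: prefix='1' (no match yet)
Bit 1: prefix='11' -> emit 'c', reset
Bit 2: prefix='1' (no match yet)
Bit 3: prefix='11' -> emit 'c', reset
Bit 4: prefix='1' (no match yet)
Bit 5: prefix='11' -> emit 'c', reset
Bit 6: prefix='0' -> emit 'g', reset
Bit 7: prefix='0' -> emit 'g', reset
Bit 8: prefix='0' -> emit 'g', reset
Bit 9: prefix='0' -> emit 'g', reset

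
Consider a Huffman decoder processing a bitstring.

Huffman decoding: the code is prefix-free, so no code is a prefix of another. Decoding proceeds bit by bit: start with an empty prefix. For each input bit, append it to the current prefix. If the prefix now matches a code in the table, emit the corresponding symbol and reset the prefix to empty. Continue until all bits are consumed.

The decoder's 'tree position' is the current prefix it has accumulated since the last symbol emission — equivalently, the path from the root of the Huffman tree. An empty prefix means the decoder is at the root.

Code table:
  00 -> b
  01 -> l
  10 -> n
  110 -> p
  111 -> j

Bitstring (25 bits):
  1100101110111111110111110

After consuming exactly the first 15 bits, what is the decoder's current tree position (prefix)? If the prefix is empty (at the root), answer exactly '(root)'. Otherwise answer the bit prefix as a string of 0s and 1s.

Answer: 11

Derivation:
Bit 0: prefix='1' (no match yet)
Bit 1: prefix='11' (no match yet)
Bit 2: prefix='110' -> emit 'p', reset
Bit 3: prefix='0' (no match yet)
Bit 4: prefix='01' -> emit 'l', reset
Bit 5: prefix='0' (no match yet)
Bit 6: prefix='01' -> emit 'l', reset
Bit 7: prefix='1' (no match yet)
Bit 8: prefix='11' (no match yet)
Bit 9: prefix='110' -> emit 'p', reset
Bit 10: prefix='1' (no match yet)
Bit 11: prefix='11' (no match yet)
Bit 12: prefix='111' -> emit 'j', reset
Bit 13: prefix='1' (no match yet)
Bit 14: prefix='11' (no match yet)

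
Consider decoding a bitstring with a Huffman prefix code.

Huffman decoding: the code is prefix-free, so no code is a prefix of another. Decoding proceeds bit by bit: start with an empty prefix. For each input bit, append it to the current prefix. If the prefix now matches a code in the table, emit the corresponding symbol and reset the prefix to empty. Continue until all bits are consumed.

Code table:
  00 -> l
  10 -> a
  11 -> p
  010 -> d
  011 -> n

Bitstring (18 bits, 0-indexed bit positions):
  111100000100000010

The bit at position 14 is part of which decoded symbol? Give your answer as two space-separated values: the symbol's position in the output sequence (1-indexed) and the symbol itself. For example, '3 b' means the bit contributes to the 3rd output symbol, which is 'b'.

Bit 0: prefix='1' (no match yet)
Bit 1: prefix='11' -> emit 'p', reset
Bit 2: prefix='1' (no match yet)
Bit 3: prefix='11' -> emit 'p', reset
Bit 4: prefix='0' (no match yet)
Bit 5: prefix='00' -> emit 'l', reset
Bit 6: prefix='0' (no match yet)
Bit 7: prefix='00' -> emit 'l', reset
Bit 8: prefix='0' (no match yet)
Bit 9: prefix='01' (no match yet)
Bit 10: prefix='010' -> emit 'd', reset
Bit 11: prefix='0' (no match yet)
Bit 12: prefix='00' -> emit 'l', reset
Bit 13: prefix='0' (no match yet)
Bit 14: prefix='00' -> emit 'l', reset
Bit 15: prefix='0' (no match yet)
Bit 16: prefix='01' (no match yet)
Bit 17: prefix='010' -> emit 'd', reset

Answer: 7 l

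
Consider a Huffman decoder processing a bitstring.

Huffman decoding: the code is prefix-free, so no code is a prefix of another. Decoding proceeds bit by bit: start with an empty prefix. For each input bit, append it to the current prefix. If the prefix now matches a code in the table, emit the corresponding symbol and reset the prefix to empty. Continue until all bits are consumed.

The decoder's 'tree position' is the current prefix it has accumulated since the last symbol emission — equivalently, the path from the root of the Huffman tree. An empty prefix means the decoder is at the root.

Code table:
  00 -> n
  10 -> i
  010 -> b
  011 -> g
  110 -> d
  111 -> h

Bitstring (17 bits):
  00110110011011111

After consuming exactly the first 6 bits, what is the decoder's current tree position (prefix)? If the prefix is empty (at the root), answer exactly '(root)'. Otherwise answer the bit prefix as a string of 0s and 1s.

Answer: 1

Derivation:
Bit 0: prefix='0' (no match yet)
Bit 1: prefix='00' -> emit 'n', reset
Bit 2: prefix='1' (no match yet)
Bit 3: prefix='11' (no match yet)
Bit 4: prefix='110' -> emit 'd', reset
Bit 5: prefix='1' (no match yet)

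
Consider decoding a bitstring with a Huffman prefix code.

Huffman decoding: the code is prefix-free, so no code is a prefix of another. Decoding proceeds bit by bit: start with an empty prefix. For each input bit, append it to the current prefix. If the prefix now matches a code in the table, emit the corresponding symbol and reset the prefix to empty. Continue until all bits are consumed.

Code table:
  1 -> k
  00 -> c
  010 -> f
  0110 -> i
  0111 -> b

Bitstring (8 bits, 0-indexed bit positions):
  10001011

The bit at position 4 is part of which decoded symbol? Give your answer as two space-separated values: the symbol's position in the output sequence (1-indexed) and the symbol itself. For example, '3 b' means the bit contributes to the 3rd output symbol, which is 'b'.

Answer: 3 f

Derivation:
Bit 0: prefix='1' -> emit 'k', reset
Bit 1: prefix='0' (no match yet)
Bit 2: prefix='00' -> emit 'c', reset
Bit 3: prefix='0' (no match yet)
Bit 4: prefix='01' (no match yet)
Bit 5: prefix='010' -> emit 'f', reset
Bit 6: prefix='1' -> emit 'k', reset
Bit 7: prefix='1' -> emit 'k', reset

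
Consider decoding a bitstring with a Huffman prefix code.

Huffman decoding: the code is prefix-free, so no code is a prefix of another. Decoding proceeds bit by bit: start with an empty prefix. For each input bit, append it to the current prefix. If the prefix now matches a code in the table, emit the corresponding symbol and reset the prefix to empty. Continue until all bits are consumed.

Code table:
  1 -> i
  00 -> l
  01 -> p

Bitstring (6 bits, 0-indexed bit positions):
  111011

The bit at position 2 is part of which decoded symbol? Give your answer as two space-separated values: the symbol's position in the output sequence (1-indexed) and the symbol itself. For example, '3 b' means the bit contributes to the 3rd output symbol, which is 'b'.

Answer: 3 i

Derivation:
Bit 0: prefix='1' -> emit 'i', reset
Bit 1: prefix='1' -> emit 'i', reset
Bit 2: prefix='1' -> emit 'i', reset
Bit 3: prefix='0' (no match yet)
Bit 4: prefix='01' -> emit 'p', reset
Bit 5: prefix='1' -> emit 'i', reset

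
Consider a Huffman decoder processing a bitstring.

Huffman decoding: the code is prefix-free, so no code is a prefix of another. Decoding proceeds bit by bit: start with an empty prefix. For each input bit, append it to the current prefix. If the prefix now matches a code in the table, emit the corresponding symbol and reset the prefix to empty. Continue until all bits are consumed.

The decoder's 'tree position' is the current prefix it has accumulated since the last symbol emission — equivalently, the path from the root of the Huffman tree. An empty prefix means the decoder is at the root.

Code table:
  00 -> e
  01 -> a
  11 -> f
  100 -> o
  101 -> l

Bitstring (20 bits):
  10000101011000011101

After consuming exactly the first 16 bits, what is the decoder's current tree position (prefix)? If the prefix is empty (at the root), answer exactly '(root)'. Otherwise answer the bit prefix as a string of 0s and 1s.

Answer: 1

Derivation:
Bit 0: prefix='1' (no match yet)
Bit 1: prefix='10' (no match yet)
Bit 2: prefix='100' -> emit 'o', reset
Bit 3: prefix='0' (no match yet)
Bit 4: prefix='00' -> emit 'e', reset
Bit 5: prefix='1' (no match yet)
Bit 6: prefix='10' (no match yet)
Bit 7: prefix='101' -> emit 'l', reset
Bit 8: prefix='0' (no match yet)
Bit 9: prefix='01' -> emit 'a', reset
Bit 10: prefix='1' (no match yet)
Bit 11: prefix='10' (no match yet)
Bit 12: prefix='100' -> emit 'o', reset
Bit 13: prefix='0' (no match yet)
Bit 14: prefix='00' -> emit 'e', reset
Bit 15: prefix='1' (no match yet)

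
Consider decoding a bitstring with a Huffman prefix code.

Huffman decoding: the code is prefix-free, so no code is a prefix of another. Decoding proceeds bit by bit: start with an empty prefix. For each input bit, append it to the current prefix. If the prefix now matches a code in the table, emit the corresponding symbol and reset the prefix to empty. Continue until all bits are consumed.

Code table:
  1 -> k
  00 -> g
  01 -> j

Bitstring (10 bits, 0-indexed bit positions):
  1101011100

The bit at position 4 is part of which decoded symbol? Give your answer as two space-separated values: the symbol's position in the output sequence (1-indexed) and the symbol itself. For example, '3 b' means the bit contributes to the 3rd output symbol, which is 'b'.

Answer: 4 j

Derivation:
Bit 0: prefix='1' -> emit 'k', reset
Bit 1: prefix='1' -> emit 'k', reset
Bit 2: prefix='0' (no match yet)
Bit 3: prefix='01' -> emit 'j', reset
Bit 4: prefix='0' (no match yet)
Bit 5: prefix='01' -> emit 'j', reset
Bit 6: prefix='1' -> emit 'k', reset
Bit 7: prefix='1' -> emit 'k', reset
Bit 8: prefix='0' (no match yet)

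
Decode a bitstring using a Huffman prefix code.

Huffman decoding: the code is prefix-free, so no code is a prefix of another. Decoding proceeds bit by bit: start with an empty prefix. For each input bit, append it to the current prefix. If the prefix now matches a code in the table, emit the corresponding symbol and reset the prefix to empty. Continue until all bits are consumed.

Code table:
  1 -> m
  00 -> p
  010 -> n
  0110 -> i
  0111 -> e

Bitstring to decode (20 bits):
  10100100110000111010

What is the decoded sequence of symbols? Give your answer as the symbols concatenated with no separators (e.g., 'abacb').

Bit 0: prefix='1' -> emit 'm', reset
Bit 1: prefix='0' (no match yet)
Bit 2: prefix='01' (no match yet)
Bit 3: prefix='010' -> emit 'n', reset
Bit 4: prefix='0' (no match yet)
Bit 5: prefix='01' (no match yet)
Bit 6: prefix='010' -> emit 'n', reset
Bit 7: prefix='0' (no match yet)
Bit 8: prefix='01' (no match yet)
Bit 9: prefix='011' (no match yet)
Bit 10: prefix='0110' -> emit 'i', reset
Bit 11: prefix='0' (no match yet)
Bit 12: prefix='00' -> emit 'p', reset
Bit 13: prefix='0' (no match yet)
Bit 14: prefix='01' (no match yet)
Bit 15: prefix='011' (no match yet)
Bit 16: prefix='0111' -> emit 'e', reset
Bit 17: prefix='0' (no match yet)
Bit 18: prefix='01' (no match yet)
Bit 19: prefix='010' -> emit 'n', reset

Answer: mnnipen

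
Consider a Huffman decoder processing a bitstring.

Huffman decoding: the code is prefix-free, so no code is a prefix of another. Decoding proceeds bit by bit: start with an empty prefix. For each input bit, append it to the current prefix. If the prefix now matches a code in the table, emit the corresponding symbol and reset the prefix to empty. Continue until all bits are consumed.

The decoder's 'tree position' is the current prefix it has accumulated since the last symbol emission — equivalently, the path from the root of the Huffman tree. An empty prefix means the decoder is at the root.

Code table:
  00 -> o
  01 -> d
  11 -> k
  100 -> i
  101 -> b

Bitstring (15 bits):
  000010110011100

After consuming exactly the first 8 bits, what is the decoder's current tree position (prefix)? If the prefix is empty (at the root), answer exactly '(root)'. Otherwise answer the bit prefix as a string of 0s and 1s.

Bit 0: prefix='0' (no match yet)
Bit 1: prefix='00' -> emit 'o', reset
Bit 2: prefix='0' (no match yet)
Bit 3: prefix='00' -> emit 'o', reset
Bit 4: prefix='1' (no match yet)
Bit 5: prefix='10' (no match yet)
Bit 6: prefix='101' -> emit 'b', reset
Bit 7: prefix='1' (no match yet)

Answer: 1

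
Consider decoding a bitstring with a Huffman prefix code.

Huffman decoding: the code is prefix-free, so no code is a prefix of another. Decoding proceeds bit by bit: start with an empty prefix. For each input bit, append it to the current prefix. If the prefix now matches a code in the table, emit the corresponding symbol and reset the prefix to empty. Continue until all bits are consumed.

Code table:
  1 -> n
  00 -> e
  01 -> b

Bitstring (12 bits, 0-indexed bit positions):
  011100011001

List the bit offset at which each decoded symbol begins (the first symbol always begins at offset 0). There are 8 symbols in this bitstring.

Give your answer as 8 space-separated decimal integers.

Bit 0: prefix='0' (no match yet)
Bit 1: prefix='01' -> emit 'b', reset
Bit 2: prefix='1' -> emit 'n', reset
Bit 3: prefix='1' -> emit 'n', reset
Bit 4: prefix='0' (no match yet)
Bit 5: prefix='00' -> emit 'e', reset
Bit 6: prefix='0' (no match yet)
Bit 7: prefix='01' -> emit 'b', reset
Bit 8: prefix='1' -> emit 'n', reset
Bit 9: prefix='0' (no match yet)
Bit 10: prefix='00' -> emit 'e', reset
Bit 11: prefix='1' -> emit 'n', reset

Answer: 0 2 3 4 6 8 9 11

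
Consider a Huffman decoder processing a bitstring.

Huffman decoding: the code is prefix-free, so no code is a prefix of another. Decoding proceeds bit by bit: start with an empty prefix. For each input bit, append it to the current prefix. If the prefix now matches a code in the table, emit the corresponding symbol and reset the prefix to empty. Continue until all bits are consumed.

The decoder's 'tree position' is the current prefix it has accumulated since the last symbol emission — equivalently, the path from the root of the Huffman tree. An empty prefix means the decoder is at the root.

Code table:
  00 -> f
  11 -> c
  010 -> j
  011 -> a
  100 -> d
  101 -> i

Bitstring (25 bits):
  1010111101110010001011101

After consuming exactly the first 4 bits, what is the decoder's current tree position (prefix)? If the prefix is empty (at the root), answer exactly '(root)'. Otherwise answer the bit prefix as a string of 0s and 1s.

Answer: 0

Derivation:
Bit 0: prefix='1' (no match yet)
Bit 1: prefix='10' (no match yet)
Bit 2: prefix='101' -> emit 'i', reset
Bit 3: prefix='0' (no match yet)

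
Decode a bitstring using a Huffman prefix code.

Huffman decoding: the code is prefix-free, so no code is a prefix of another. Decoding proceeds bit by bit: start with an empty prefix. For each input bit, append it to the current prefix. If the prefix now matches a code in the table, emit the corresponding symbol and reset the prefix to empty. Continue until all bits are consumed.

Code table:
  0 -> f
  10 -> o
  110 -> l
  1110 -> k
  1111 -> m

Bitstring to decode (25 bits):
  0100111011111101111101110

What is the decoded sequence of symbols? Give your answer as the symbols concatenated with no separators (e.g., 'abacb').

Answer: fofkmlmok

Derivation:
Bit 0: prefix='0' -> emit 'f', reset
Bit 1: prefix='1' (no match yet)
Bit 2: prefix='10' -> emit 'o', reset
Bit 3: prefix='0' -> emit 'f', reset
Bit 4: prefix='1' (no match yet)
Bit 5: prefix='11' (no match yet)
Bit 6: prefix='111' (no match yet)
Bit 7: prefix='1110' -> emit 'k', reset
Bit 8: prefix='1' (no match yet)
Bit 9: prefix='11' (no match yet)
Bit 10: prefix='111' (no match yet)
Bit 11: prefix='1111' -> emit 'm', reset
Bit 12: prefix='1' (no match yet)
Bit 13: prefix='11' (no match yet)
Bit 14: prefix='110' -> emit 'l', reset
Bit 15: prefix='1' (no match yet)
Bit 16: prefix='11' (no match yet)
Bit 17: prefix='111' (no match yet)
Bit 18: prefix='1111' -> emit 'm', reset
Bit 19: prefix='1' (no match yet)
Bit 20: prefix='10' -> emit 'o', reset
Bit 21: prefix='1' (no match yet)
Bit 22: prefix='11' (no match yet)
Bit 23: prefix='111' (no match yet)
Bit 24: prefix='1110' -> emit 'k', reset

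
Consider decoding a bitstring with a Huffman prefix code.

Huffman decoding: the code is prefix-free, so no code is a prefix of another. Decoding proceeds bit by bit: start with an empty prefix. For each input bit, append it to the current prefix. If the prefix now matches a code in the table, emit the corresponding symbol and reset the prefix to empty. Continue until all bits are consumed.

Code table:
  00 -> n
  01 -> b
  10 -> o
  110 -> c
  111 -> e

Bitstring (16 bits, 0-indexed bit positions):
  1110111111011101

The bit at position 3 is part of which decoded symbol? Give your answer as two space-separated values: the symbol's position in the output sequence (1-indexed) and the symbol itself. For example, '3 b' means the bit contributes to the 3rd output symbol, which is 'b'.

Answer: 2 b

Derivation:
Bit 0: prefix='1' (no match yet)
Bit 1: prefix='11' (no match yet)
Bit 2: prefix='111' -> emit 'e', reset
Bit 3: prefix='0' (no match yet)
Bit 4: prefix='01' -> emit 'b', reset
Bit 5: prefix='1' (no match yet)
Bit 6: prefix='11' (no match yet)
Bit 7: prefix='111' -> emit 'e', reset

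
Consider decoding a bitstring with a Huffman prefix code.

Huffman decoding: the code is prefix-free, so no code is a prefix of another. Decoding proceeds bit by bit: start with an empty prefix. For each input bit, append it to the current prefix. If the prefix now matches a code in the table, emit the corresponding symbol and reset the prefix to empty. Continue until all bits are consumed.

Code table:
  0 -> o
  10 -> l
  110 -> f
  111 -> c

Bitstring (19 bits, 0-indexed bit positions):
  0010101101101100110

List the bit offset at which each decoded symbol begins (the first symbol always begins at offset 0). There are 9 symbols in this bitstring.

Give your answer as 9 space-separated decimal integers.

Bit 0: prefix='0' -> emit 'o', reset
Bit 1: prefix='0' -> emit 'o', reset
Bit 2: prefix='1' (no match yet)
Bit 3: prefix='10' -> emit 'l', reset
Bit 4: prefix='1' (no match yet)
Bit 5: prefix='10' -> emit 'l', reset
Bit 6: prefix='1' (no match yet)
Bit 7: prefix='11' (no match yet)
Bit 8: prefix='110' -> emit 'f', reset
Bit 9: prefix='1' (no match yet)
Bit 10: prefix='11' (no match yet)
Bit 11: prefix='110' -> emit 'f', reset
Bit 12: prefix='1' (no match yet)
Bit 13: prefix='11' (no match yet)
Bit 14: prefix='110' -> emit 'f', reset
Bit 15: prefix='0' -> emit 'o', reset
Bit 16: prefix='1' (no match yet)
Bit 17: prefix='11' (no match yet)
Bit 18: prefix='110' -> emit 'f', reset

Answer: 0 1 2 4 6 9 12 15 16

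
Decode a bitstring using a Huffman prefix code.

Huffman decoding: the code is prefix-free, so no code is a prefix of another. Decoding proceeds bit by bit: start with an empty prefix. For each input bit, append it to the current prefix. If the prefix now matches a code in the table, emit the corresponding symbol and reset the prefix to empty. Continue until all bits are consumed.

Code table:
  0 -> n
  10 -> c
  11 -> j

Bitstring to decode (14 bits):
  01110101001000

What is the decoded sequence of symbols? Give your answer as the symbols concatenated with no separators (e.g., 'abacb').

Answer: njcccncnn

Derivation:
Bit 0: prefix='0' -> emit 'n', reset
Bit 1: prefix='1' (no match yet)
Bit 2: prefix='11' -> emit 'j', reset
Bit 3: prefix='1' (no match yet)
Bit 4: prefix='10' -> emit 'c', reset
Bit 5: prefix='1' (no match yet)
Bit 6: prefix='10' -> emit 'c', reset
Bit 7: prefix='1' (no match yet)
Bit 8: prefix='10' -> emit 'c', reset
Bit 9: prefix='0' -> emit 'n', reset
Bit 10: prefix='1' (no match yet)
Bit 11: prefix='10' -> emit 'c', reset
Bit 12: prefix='0' -> emit 'n', reset
Bit 13: prefix='0' -> emit 'n', reset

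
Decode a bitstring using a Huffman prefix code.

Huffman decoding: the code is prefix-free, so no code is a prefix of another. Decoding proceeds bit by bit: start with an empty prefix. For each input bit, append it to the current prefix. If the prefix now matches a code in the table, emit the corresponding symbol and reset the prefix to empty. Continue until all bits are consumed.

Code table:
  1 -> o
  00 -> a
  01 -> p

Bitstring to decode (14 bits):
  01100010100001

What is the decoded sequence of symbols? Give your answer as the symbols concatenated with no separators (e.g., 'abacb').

Bit 0: prefix='0' (no match yet)
Bit 1: prefix='01' -> emit 'p', reset
Bit 2: prefix='1' -> emit 'o', reset
Bit 3: prefix='0' (no match yet)
Bit 4: prefix='00' -> emit 'a', reset
Bit 5: prefix='0' (no match yet)
Bit 6: prefix='01' -> emit 'p', reset
Bit 7: prefix='0' (no match yet)
Bit 8: prefix='01' -> emit 'p', reset
Bit 9: prefix='0' (no match yet)
Bit 10: prefix='00' -> emit 'a', reset
Bit 11: prefix='0' (no match yet)
Bit 12: prefix='00' -> emit 'a', reset
Bit 13: prefix='1' -> emit 'o', reset

Answer: poappaao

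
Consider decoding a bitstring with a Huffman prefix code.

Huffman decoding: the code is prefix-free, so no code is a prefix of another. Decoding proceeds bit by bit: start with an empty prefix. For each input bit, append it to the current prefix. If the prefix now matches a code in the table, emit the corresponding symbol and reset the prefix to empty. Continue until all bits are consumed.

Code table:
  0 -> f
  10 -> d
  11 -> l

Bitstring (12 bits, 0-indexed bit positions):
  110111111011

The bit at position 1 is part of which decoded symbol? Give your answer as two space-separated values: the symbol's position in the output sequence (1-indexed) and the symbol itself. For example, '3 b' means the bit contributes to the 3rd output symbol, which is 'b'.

Bit 0: prefix='1' (no match yet)
Bit 1: prefix='11' -> emit 'l', reset
Bit 2: prefix='0' -> emit 'f', reset
Bit 3: prefix='1' (no match yet)
Bit 4: prefix='11' -> emit 'l', reset
Bit 5: prefix='1' (no match yet)

Answer: 1 l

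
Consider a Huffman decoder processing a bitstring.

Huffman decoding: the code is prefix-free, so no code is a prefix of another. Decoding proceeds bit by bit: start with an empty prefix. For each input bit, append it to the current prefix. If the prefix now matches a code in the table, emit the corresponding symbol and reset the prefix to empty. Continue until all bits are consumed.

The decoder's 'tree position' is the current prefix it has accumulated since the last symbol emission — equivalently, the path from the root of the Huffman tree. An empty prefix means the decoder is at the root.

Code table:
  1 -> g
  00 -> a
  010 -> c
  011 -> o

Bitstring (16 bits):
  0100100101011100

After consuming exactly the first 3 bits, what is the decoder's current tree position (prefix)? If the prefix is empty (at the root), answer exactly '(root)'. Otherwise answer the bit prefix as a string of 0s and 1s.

Bit 0: prefix='0' (no match yet)
Bit 1: prefix='01' (no match yet)
Bit 2: prefix='010' -> emit 'c', reset

Answer: (root)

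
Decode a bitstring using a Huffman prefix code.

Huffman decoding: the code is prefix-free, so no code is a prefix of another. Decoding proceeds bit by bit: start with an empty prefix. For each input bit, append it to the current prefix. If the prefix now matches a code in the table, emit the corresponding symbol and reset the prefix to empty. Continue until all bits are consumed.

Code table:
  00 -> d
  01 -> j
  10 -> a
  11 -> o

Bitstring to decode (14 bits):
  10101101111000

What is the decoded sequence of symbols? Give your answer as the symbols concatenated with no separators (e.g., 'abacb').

Bit 0: prefix='1' (no match yet)
Bit 1: prefix='10' -> emit 'a', reset
Bit 2: prefix='1' (no match yet)
Bit 3: prefix='10' -> emit 'a', reset
Bit 4: prefix='1' (no match yet)
Bit 5: prefix='11' -> emit 'o', reset
Bit 6: prefix='0' (no match yet)
Bit 7: prefix='01' -> emit 'j', reset
Bit 8: prefix='1' (no match yet)
Bit 9: prefix='11' -> emit 'o', reset
Bit 10: prefix='1' (no match yet)
Bit 11: prefix='10' -> emit 'a', reset
Bit 12: prefix='0' (no match yet)
Bit 13: prefix='00' -> emit 'd', reset

Answer: aaojoad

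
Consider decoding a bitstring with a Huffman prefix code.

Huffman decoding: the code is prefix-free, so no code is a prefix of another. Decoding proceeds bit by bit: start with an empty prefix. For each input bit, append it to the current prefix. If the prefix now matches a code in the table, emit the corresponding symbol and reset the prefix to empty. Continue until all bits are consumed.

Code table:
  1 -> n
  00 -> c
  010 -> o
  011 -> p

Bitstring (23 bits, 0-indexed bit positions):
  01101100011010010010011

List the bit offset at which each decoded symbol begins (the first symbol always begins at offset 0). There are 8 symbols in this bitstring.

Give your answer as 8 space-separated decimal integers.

Bit 0: prefix='0' (no match yet)
Bit 1: prefix='01' (no match yet)
Bit 2: prefix='011' -> emit 'p', reset
Bit 3: prefix='0' (no match yet)
Bit 4: prefix='01' (no match yet)
Bit 5: prefix='011' -> emit 'p', reset
Bit 6: prefix='0' (no match yet)
Bit 7: prefix='00' -> emit 'c', reset
Bit 8: prefix='0' (no match yet)
Bit 9: prefix='01' (no match yet)
Bit 10: prefix='011' -> emit 'p', reset
Bit 11: prefix='0' (no match yet)
Bit 12: prefix='01' (no match yet)
Bit 13: prefix='010' -> emit 'o', reset
Bit 14: prefix='0' (no match yet)
Bit 15: prefix='01' (no match yet)
Bit 16: prefix='010' -> emit 'o', reset
Bit 17: prefix='0' (no match yet)
Bit 18: prefix='01' (no match yet)
Bit 19: prefix='010' -> emit 'o', reset
Bit 20: prefix='0' (no match yet)
Bit 21: prefix='01' (no match yet)
Bit 22: prefix='011' -> emit 'p', reset

Answer: 0 3 6 8 11 14 17 20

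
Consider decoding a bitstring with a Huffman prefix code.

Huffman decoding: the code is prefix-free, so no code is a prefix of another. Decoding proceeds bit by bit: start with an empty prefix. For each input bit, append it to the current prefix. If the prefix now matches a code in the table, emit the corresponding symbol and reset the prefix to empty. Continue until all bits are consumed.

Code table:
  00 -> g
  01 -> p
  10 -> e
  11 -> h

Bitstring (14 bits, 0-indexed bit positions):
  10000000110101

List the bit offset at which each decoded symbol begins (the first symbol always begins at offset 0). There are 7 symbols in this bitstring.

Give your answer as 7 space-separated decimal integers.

Answer: 0 2 4 6 8 10 12

Derivation:
Bit 0: prefix='1' (no match yet)
Bit 1: prefix='10' -> emit 'e', reset
Bit 2: prefix='0' (no match yet)
Bit 3: prefix='00' -> emit 'g', reset
Bit 4: prefix='0' (no match yet)
Bit 5: prefix='00' -> emit 'g', reset
Bit 6: prefix='0' (no match yet)
Bit 7: prefix='00' -> emit 'g', reset
Bit 8: prefix='1' (no match yet)
Bit 9: prefix='11' -> emit 'h', reset
Bit 10: prefix='0' (no match yet)
Bit 11: prefix='01' -> emit 'p', reset
Bit 12: prefix='0' (no match yet)
Bit 13: prefix='01' -> emit 'p', reset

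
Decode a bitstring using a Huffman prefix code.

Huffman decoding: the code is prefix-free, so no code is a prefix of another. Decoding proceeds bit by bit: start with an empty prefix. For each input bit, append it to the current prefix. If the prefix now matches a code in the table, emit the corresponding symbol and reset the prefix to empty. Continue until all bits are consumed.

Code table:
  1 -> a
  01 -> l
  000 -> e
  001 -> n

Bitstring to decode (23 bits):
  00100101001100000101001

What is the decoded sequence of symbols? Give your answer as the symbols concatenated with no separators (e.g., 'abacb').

Answer: nnlnaenln

Derivation:
Bit 0: prefix='0' (no match yet)
Bit 1: prefix='00' (no match yet)
Bit 2: prefix='001' -> emit 'n', reset
Bit 3: prefix='0' (no match yet)
Bit 4: prefix='00' (no match yet)
Bit 5: prefix='001' -> emit 'n', reset
Bit 6: prefix='0' (no match yet)
Bit 7: prefix='01' -> emit 'l', reset
Bit 8: prefix='0' (no match yet)
Bit 9: prefix='00' (no match yet)
Bit 10: prefix='001' -> emit 'n', reset
Bit 11: prefix='1' -> emit 'a', reset
Bit 12: prefix='0' (no match yet)
Bit 13: prefix='00' (no match yet)
Bit 14: prefix='000' -> emit 'e', reset
Bit 15: prefix='0' (no match yet)
Bit 16: prefix='00' (no match yet)
Bit 17: prefix='001' -> emit 'n', reset
Bit 18: prefix='0' (no match yet)
Bit 19: prefix='01' -> emit 'l', reset
Bit 20: prefix='0' (no match yet)
Bit 21: prefix='00' (no match yet)
Bit 22: prefix='001' -> emit 'n', reset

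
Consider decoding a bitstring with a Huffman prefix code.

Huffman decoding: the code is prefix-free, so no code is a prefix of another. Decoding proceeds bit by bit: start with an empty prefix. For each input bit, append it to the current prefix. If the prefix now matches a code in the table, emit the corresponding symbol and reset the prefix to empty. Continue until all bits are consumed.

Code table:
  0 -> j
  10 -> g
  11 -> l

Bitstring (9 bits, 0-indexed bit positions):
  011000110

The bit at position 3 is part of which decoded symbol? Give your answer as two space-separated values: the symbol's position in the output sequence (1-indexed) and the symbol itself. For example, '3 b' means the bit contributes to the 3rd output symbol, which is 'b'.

Answer: 3 j

Derivation:
Bit 0: prefix='0' -> emit 'j', reset
Bit 1: prefix='1' (no match yet)
Bit 2: prefix='11' -> emit 'l', reset
Bit 3: prefix='0' -> emit 'j', reset
Bit 4: prefix='0' -> emit 'j', reset
Bit 5: prefix='0' -> emit 'j', reset
Bit 6: prefix='1' (no match yet)
Bit 7: prefix='11' -> emit 'l', reset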